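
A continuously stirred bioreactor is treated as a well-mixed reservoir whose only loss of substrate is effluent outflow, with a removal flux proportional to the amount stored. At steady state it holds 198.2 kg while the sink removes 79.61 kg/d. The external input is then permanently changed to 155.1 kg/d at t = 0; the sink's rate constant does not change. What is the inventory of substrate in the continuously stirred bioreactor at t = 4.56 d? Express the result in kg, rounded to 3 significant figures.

The sink rate constant is k = F₀/M₀ = 79.61/198.2 = 0.4017 d⁻¹.
Solving dM/dt = F₁ − kM with M(0) = M₀ gives M(t) = F₁/k + (M₀ − F₁/k)·e^(−kt).
F₁/k = 155.1/0.4017 = 386.14 kg; kt = 0.4017 × 4.56 = 1.832, e^(−kt) = 0.1602.
M(4.56) = 386.14 + (198.2 − 386.14) × 0.1602 = 386.14 − 30.10 = 356.04 kg.

356 kg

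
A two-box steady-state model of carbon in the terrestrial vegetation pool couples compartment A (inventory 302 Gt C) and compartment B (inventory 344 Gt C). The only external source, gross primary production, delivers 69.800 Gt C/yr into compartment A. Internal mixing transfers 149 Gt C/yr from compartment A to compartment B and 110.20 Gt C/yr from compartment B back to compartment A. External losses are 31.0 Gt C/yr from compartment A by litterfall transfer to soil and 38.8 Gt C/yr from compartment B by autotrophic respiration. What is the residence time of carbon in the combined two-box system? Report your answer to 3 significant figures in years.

9.26 yr

Residence time in the combined system uses the total inventory and the total *external* removal — internal exchanges between the two boxes cancel.
M_total = 302 + 344 = 646.00 Gt C.
ΣF_external_out = 31.0 + 38.8 = 69.800 Gt C/yr.
τ = M_total / ΣF_ext = 646.00 / 69.800 = 9.255 yr.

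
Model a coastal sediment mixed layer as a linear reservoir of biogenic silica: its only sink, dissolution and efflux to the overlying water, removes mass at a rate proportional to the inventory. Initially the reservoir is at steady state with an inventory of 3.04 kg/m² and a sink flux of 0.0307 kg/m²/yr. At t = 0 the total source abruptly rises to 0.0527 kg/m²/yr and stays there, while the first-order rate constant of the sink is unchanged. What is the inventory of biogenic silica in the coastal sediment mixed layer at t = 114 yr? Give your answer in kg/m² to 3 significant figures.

Residence time τ = M₀/F₀ = 99.02 yr. The eventual steady state is M_∞ = M₀·(F₁/F₀) = 3.04 × 0.0527/0.0307 = 5.2185 kg/m².
The anomaly ΔM(t) = M(t) − M_∞ decays as ΔM₀·e^(−t/τ) with ΔM₀ = 3.04 − 5.2185 = −2.179 kg/m².
At t = 114 yr, e^(−t/τ) = e^(−1.151) = 0.3162, so ΔM = −0.6889 kg/m² and M = 5.2185 − 0.6889 = 4.5296 kg/m².

4.53 kg/m²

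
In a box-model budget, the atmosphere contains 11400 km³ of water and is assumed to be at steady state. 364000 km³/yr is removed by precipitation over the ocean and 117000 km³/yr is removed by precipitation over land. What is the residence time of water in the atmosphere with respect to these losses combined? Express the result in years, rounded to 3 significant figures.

0.0237 yr

Total removal = 364000 + 117000 = 481000 km³/yr.
τ = M / ΣF_out = 11400 / 481000 = 0.02370 yr.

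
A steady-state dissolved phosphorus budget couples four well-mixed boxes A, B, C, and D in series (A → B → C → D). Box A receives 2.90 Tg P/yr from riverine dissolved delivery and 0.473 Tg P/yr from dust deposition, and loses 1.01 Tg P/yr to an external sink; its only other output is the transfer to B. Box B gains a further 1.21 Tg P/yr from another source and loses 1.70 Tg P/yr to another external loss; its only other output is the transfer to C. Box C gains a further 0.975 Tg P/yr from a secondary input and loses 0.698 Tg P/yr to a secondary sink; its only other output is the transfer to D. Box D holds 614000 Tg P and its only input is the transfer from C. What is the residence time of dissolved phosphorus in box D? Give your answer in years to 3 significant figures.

Box A: F(A→B) = (2.90 + 0.473) − 1.01 = 2.3630 Tg P/yr.
Box B: F(B→C) = (2.3630 + 1.21) − 1.70 = 1.8730 Tg P/yr.
Box C: F(C→D) = (1.8730 + 0.975) − 0.698 = 2.1500 Tg P/yr.
Box D throughput = its input = 2.1500 Tg P/yr; τ = 614000 / 2.1500 = 285600 yr.

286000 yr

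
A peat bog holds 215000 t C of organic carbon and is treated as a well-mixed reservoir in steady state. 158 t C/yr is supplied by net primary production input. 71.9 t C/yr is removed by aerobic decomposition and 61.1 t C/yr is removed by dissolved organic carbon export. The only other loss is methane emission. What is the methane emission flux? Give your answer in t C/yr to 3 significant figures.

At steady state ΣF_in = ΣF_out.
ΣF_in = 158.00 t C/yr.
Methane emission flux = ΣF_in − (71.9 + 61.1) = 158.00 − 133.0 = 25.00 t C/yr.

25.0 t C/yr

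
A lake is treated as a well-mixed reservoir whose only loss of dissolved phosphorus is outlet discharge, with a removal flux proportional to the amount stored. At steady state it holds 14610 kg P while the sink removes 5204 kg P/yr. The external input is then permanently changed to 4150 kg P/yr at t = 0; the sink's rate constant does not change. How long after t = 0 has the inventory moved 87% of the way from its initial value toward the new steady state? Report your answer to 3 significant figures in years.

5.73 yr

τ = M₀/F₀ = 14610/5204 = 2.807 yr.
The remaining gap fraction is e^(−t/τ); 87% covered ⇒ e^(−t/τ) = 0.130.
t = −τ ln(0.130) = 2.807 × 2.040 = 5.728 yr.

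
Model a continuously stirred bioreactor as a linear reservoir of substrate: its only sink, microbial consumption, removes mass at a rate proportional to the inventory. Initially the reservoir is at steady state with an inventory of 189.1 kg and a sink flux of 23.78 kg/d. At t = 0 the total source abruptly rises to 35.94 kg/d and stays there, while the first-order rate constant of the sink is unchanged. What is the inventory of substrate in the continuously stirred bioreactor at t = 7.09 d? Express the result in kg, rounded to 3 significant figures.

τ = M₀/F₀ = 189.1/23.78 = 7.952 d; rate constant k = 1/τ.
New steady state M_∞ = F₁/k = F₁·τ = 35.94 × 7.952 = 285.80 kg.
M(t) = M_∞ + (M₀ − M_∞)·e^(−t/τ); t/τ = 7.09/7.952 = 0.8916, so e^(−t/τ) = 0.4100.
M(t) = 285.80 − 96.70 × 0.4100 = 246.15 kg.

246 kg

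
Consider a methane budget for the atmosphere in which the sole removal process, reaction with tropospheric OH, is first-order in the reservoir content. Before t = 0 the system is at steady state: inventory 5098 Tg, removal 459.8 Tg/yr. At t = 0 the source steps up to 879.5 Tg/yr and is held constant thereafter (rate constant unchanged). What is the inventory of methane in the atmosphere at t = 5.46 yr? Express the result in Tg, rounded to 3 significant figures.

6910 Tg

The sink rate constant is k = F₀/M₀ = 459.8/5098 = 0.09019 yr⁻¹.
Solving dM/dt = F₁ − kM with M(0) = M₀ gives M(t) = F₁/k + (M₀ − F₁/k)·e^(−kt).
F₁/k = 879.5/0.09019 = 9751.4 Tg; kt = 0.09019 × 5.46 = 0.4924, e^(−kt) = 0.6111.
M(5.46) = 9751.4 + (5098 − 9751.4) × 0.6111 = 9751.4 − 2844 = 6907.6 Tg.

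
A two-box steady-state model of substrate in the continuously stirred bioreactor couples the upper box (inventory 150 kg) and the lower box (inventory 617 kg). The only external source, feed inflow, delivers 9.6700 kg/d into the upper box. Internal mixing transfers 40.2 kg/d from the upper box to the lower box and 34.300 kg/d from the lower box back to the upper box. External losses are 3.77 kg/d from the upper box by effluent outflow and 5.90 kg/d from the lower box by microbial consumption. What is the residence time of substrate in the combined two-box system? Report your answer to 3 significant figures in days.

79.3 d

For the system as a whole, the A↔B exchange is internal and contributes nothing to the throughput; only the external sinks remove mass.
M_total = 150 + 617 = 767.00 kg.
ΣF_external_out = 3.77 + 5.90 = 9.6700 kg/d.
τ = M_total / ΣF_ext = 767.00 / 9.6700 = 79.32 d.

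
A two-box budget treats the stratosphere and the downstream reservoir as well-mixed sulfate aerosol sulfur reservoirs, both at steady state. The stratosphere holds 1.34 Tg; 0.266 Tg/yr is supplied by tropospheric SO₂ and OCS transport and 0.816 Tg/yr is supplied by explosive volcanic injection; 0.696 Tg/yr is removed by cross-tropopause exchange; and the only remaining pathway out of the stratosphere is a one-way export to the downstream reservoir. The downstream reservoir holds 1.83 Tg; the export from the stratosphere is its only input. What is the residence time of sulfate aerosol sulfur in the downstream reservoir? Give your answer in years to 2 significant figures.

4.7 yr

Balance the stratosphere: ΣF_in = 0.266 + 0.816 = 1.0820 Tg/yr.
Export to the downstream reservoir = ΣF_in − (0.696) = 0.38600 Tg/yr.
At steady state the output of the downstream reservoir equals its input, 0.38600 Tg/yr.
τ = M / F = 1.83 / 0.38600 = 4.741 yr.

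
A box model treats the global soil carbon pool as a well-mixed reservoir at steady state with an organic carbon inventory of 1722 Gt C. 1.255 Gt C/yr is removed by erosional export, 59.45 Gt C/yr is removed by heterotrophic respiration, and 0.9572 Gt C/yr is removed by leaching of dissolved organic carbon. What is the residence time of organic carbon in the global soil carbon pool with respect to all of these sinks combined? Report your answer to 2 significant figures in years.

Total removal flux = 1.255 + 59.45 + 0.9572 = 61.662 Gt C/yr.
τ = M / ΣF_out = 1722 / 61.662 = 27.93 yr.

28 yr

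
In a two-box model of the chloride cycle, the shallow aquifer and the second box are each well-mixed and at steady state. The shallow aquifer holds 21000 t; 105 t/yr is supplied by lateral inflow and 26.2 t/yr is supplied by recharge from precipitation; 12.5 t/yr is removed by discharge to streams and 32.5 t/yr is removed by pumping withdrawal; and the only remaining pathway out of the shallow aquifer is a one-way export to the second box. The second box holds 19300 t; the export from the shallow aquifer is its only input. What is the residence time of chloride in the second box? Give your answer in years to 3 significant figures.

224 yr

Balance the shallow aquifer: ΣF_in = 105 + 26.2 = 131.20 t/yr.
Export to the second box = ΣF_in − (12.5 + 32.5) = 86.200 t/yr.
At steady state the output of the second box equals its input, 86.200 t/yr.
τ = M / F = 19300 / 86.200 = 223.9 yr.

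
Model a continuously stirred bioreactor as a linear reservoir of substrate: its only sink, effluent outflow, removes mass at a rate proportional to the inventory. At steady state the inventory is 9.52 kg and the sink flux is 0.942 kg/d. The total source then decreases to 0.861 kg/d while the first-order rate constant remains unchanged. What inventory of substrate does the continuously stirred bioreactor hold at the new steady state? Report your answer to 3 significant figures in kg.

Rate constant k = F/M = 0.942 / 9.52 = 0.09895 d⁻¹.
At the new steady state, source = k·M_new ⇒ M_new = 0.861 / 0.09895 = 8.701 kg.
(Equivalently M_new = M × F_new/F_old = 9.52 × 0.861/0.942.)

8.70 kg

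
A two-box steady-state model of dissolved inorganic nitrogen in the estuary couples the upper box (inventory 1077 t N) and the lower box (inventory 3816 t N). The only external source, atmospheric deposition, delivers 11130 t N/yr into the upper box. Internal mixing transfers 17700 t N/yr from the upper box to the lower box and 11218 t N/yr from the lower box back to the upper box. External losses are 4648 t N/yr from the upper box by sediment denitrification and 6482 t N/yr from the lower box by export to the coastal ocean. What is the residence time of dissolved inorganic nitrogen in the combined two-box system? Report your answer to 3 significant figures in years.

For the system as a whole, the A↔B exchange is internal and contributes nothing to the throughput; only the external sinks remove mass.
M_total = 1077 + 3816 = 4893.0 t N.
ΣF_external_out = 4648 + 6482 = 11130 t N/yr.
τ = M_total / ΣF_ext = 4893.0 / 11130 = 0.4396 yr.

0.440 yr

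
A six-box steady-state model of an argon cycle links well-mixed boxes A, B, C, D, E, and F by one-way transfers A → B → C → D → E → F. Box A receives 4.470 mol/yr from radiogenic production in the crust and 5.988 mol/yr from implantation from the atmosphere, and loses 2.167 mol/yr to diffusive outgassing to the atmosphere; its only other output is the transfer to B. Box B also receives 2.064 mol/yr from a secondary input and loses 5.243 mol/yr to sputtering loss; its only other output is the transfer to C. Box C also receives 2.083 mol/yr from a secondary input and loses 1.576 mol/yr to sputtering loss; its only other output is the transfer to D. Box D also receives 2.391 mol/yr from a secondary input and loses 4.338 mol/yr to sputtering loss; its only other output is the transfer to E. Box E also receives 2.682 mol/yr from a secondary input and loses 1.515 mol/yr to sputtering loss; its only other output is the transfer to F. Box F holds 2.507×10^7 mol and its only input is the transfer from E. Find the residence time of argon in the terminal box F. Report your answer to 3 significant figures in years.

5.18×10^6 yr

Box A: F(A→B) = (4.470 + 5.988) − 2.167 = 8.2910 mol/yr.
Box B: F(B→C) = (8.2910 + 2.064) − 5.243 = 5.1120 mol/yr.
Box C: F(C→D) = (5.1120 + 2.083) − 1.576 = 5.6190 mol/yr.
Box D: F(D→E) = (5.6190 + 2.391) − 4.338 = 3.6720 mol/yr.
Box E: F(E→F) = (3.6720 + 2.682) − 1.515 = 4.8390 mol/yr.
Box F throughput = its input = 4.8390 mol/yr; τ = 2.507×10^7 / 4.8390 = 5.181×10^6 yr.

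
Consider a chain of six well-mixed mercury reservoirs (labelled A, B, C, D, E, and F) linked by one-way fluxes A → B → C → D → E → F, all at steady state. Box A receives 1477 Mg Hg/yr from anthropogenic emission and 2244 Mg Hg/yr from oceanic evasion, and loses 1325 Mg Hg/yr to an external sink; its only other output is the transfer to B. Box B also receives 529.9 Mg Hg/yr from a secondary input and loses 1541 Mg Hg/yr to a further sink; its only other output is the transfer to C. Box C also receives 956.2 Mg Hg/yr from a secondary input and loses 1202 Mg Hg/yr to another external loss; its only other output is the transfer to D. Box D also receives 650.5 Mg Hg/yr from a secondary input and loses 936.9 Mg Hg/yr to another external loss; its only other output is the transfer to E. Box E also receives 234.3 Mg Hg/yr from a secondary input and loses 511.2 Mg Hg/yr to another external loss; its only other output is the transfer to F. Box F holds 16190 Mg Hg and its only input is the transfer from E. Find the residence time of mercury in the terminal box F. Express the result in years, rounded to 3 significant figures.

28.1 yr

Box A: F(A→B) = (1477 + 2244) − 1325 = 2396.0 Mg Hg/yr.
Box B: F(B→C) = (2396.0 + 529.9) − 1541 = 1384.9 Mg Hg/yr.
Box C: F(C→D) = (1384.9 + 956.2) − 1202 = 1139.1 Mg Hg/yr.
Box D: F(D→E) = (1139.1 + 650.5) − 936.9 = 852.70 Mg Hg/yr.
Box E: F(E→F) = (852.70 + 234.3) − 511.2 = 575.80 Mg Hg/yr.
Box F throughput = its input = 575.80 Mg Hg/yr; τ = 16190 / 575.80 = 28.12 yr.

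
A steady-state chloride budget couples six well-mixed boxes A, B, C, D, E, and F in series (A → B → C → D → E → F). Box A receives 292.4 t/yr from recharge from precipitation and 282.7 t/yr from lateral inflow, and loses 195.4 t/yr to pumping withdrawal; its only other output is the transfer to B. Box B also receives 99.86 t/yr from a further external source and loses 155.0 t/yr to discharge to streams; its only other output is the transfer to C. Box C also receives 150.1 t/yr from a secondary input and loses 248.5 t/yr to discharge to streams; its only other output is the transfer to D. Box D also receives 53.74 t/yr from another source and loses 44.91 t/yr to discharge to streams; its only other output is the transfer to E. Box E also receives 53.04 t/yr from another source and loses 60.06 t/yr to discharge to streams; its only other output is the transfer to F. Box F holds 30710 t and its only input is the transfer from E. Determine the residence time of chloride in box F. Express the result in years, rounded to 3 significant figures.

135 yr

Box A: F(A→B) = (292.4 + 282.7) − 195.4 = 379.70 t/yr.
Box B: F(B→C) = (379.70 + 99.86) − 155.0 = 324.56 t/yr.
Box C: F(C→D) = (324.56 + 150.1) − 248.5 = 226.16 t/yr.
Box D: F(D→E) = (226.16 + 53.74) − 44.91 = 234.99 t/yr.
Box E: F(E→F) = (234.99 + 53.04) − 60.06 = 227.97 t/yr.
Box F throughput = its input = 227.97 t/yr; τ = 30710 / 227.97 = 134.7 yr.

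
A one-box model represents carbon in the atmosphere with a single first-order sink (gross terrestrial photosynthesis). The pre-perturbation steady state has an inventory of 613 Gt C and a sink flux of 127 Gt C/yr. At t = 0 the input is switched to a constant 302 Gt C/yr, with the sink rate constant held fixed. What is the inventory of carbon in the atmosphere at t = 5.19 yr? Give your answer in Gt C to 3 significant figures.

Residence time τ = M₀/F₀ = 4.827 yr. The eventual steady state is M_∞ = M₀·(F₁/F₀) = 613 × 302/127 = 1457.7 Gt C.
The anomaly ΔM(t) = M(t) − M_∞ decays as ΔM₀·e^(−t/τ) with ΔM₀ = 613 − 1457.7 = −844.7 Gt C.
At t = 5.19 yr, e^(−t/τ) = e^(−1.075) = 0.3412, so ΔM = −288.2 Gt C and M = 1457.7 − 288.2 = 1169.5 Gt C.

1170 Gt C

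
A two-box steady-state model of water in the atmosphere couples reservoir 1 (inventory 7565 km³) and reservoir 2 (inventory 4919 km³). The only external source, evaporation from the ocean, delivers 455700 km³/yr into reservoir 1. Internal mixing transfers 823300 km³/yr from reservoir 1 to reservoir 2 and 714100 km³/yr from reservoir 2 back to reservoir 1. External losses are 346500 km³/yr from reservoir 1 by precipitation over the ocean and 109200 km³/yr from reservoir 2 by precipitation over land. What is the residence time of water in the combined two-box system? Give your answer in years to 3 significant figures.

Treat the two boxes together as one reservoir: the mixing fluxes between them are internal recycling, so τ = ΣM / Σ(external losses).
M_total = 7565 + 4919 = 12484 km³.
ΣF_external_out = 346500 + 109200 = 455700 km³/yr.
τ = M_total / ΣF_ext = 12484 / 455700 = 0.02740 yr.

0.0274 yr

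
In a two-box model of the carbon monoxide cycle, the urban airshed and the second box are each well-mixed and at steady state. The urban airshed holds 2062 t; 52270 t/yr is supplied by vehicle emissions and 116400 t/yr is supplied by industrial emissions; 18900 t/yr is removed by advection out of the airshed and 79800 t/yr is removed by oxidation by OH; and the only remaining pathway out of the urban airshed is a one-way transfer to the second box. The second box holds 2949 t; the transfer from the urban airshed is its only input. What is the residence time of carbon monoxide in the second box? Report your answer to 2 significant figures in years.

0.042 yr

Balance the urban airshed: ΣF_in = 52270 + 116400 = 168670 t/yr.
Transfer to the second box = ΣF_in − (18900 + 79800) = 69970 t/yr.
At steady state the output of the second box equals its input, 69970 t/yr.
τ = M / F = 2949 / 69970 = 0.04215 yr.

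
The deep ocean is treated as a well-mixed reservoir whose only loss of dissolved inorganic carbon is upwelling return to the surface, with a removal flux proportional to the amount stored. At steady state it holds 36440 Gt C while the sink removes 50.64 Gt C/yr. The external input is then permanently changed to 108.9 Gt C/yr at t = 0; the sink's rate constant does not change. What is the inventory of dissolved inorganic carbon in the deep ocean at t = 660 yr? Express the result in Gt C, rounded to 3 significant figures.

Residence time τ = M₀/F₀ = 719.6 yr. The eventual steady state is M_∞ = M₀·(F₁/F₀) = 36440 × 108.9/50.64 = 78363 Gt C.
The anomaly ΔM(t) = M(t) − M_∞ decays as ΔM₀·e^(−t/τ) with ΔM₀ = 36440 − 78363 = −41920 Gt C.
At t = 660 yr, e^(−t/τ) = e^(−0.9172) = 0.3996, so ΔM = −16750 Gt C and M = 78363 − 16750 = 61609 Gt C.

61600 Gt C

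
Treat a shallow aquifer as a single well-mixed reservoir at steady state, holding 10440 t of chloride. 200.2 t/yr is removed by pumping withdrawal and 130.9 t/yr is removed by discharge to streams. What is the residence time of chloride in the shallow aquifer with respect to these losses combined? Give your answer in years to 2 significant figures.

Total removal = 200.2 + 130.9 = 331.10 t/yr.
τ = M / ΣF_out = 10440 / 331.10 = 31.53 yr.

32 yr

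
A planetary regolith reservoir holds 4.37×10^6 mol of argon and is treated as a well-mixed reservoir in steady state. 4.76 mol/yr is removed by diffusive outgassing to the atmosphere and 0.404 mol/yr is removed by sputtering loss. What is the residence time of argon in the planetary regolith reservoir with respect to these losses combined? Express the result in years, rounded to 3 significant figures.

Total removal = 4.760 + 0.4040 = 5.1640 mol/yr.
τ = M / ΣF_out = 4.37×10^6 / 5.1640 = 846200 yr.

846000 yr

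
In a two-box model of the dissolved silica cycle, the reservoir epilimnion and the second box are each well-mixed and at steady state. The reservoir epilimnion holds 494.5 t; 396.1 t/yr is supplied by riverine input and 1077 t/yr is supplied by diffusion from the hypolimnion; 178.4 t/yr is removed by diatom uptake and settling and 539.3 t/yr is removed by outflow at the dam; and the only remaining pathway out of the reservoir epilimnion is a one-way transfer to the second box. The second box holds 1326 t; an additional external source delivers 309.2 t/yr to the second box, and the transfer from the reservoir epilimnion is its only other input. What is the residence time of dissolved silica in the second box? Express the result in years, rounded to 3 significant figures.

1.25 yr

Balance the reservoir epilimnion: ΣF_in = 396.1 + 1077 = 1473.1 t/yr.
Transfer to the second box = ΣF_in − (178.4 + 539.3) = 755.40 t/yr.
Total input to the second box = 755.40 + 309.2 = 1064.6 t/yr; at steady state this equals its total output.
τ = M / F = 1326 / 1064.6 = 1.246 yr.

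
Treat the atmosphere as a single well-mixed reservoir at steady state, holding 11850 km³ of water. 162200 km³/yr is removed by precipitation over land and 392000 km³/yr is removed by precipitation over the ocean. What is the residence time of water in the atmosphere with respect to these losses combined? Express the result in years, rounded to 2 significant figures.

0.021 yr

Total removal = 162200 + 392000 = 554200 km³/yr.
τ = M / ΣF_out = 11850 / 554200 = 0.02138 yr.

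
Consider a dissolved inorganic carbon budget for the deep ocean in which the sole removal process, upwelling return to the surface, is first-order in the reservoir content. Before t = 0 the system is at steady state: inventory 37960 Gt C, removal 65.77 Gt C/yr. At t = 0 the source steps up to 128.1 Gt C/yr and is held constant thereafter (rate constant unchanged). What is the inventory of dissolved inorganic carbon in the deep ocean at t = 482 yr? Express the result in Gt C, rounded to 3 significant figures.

The sink rate constant is k = F₀/M₀ = 65.77/37960 = 0.001733 yr⁻¹.
Solving dM/dt = F₁ − kM with M(0) = M₀ gives M(t) = F₁/k + (M₀ − F₁/k)·e^(−kt).
F₁/k = 128.1/0.001733 = 73935 Gt C; kt = 0.001733 × 482 = 0.8351, e^(−kt) = 0.4338.
M(482) = 73935 + (37960 − 73935) × 0.4338 = 73935 − 15610 = 58328 Gt C.

58300 Gt C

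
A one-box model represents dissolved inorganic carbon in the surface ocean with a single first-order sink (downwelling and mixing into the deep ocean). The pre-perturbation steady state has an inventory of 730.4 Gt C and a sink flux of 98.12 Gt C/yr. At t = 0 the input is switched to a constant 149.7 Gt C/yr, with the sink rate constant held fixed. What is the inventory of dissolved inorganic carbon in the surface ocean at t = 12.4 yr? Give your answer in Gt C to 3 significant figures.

τ = M₀/F₀ = 730.4/98.12 = 7.444 yr; rate constant k = 1/τ.
New steady state M_∞ = F₁/k = F₁·τ = 149.7 × 7.444 = 1114.4 Gt C.
M(t) = M_∞ + (M₀ − M_∞)·e^(−t/τ); t/τ = 12.4/7.444 = 1.666, so e^(−t/τ) = 0.1890.
M(t) = 1114.4 − 384.0 × 0.1890 = 1041.8 Gt C.

1040 Gt C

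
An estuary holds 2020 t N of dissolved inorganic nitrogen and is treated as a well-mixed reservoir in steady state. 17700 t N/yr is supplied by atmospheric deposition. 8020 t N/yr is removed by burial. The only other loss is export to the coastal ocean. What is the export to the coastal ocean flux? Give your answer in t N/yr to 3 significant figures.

At steady state ΣF_in = ΣF_out.
ΣF_in = 17700 t N/yr.
Export to the coastal ocean flux = ΣF_in − (8020) = 17700 − 8020 = 9680 t N/yr.

9680 t N/yr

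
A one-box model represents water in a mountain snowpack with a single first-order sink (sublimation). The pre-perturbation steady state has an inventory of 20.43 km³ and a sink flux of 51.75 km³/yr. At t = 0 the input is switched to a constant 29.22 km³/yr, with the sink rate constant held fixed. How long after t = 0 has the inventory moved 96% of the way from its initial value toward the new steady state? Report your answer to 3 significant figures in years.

1.27 yr

τ = M₀/F₀ = 20.43/51.75 = 0.3948 yr.
The remaining gap fraction is e^(−t/τ); 96% covered ⇒ e^(−t/τ) = 0.0400.
t = −τ ln(0.0400) = 0.3948 × 3.219 = 1.271 yr.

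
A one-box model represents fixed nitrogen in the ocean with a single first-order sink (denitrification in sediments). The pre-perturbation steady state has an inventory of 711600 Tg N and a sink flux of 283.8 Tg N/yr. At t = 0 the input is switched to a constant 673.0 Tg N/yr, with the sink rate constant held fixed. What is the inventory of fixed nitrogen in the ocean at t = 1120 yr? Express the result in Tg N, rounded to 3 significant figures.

1.06×10^6 Tg N

Residence time τ = M₀/F₀ = 2507 yr. The eventual steady state is M_∞ = M₀·(F₁/F₀) = 711600 × 673.0/283.8 = 1.6875×10^6 Tg N.
The anomaly ΔM(t) = M(t) − M_∞ decays as ΔM₀·e^(−t/τ) with ΔM₀ = 711600 − 1.6875×10^6 = −975900 Tg N.
At t = 1120 yr, e^(−t/τ) = e^(−0.4467) = 0.6397, so ΔM = −624300 Tg N and M = 1.6875×10^6 − 624300 = 1.0632×10^6 Tg N.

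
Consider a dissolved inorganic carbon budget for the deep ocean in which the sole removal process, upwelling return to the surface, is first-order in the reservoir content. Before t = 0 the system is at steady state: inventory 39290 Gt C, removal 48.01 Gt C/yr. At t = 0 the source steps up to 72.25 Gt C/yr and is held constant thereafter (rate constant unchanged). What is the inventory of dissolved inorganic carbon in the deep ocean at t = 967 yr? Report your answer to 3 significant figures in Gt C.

53000 Gt C

The sink rate constant is k = F₀/M₀ = 48.01/39290 = 0.001222 yr⁻¹.
Solving dM/dt = F₁ − kM with M(0) = M₀ gives M(t) = F₁/k + (M₀ − F₁/k)·e^(−kt).
F₁/k = 72.25/0.001222 = 59127 Gt C; kt = 0.001222 × 967 = 1.182, e^(−kt) = 0.3068.
M(967) = 59127 + (39290 − 59127) × 0.3068 = 59127 − 6086 = 53042 Gt C.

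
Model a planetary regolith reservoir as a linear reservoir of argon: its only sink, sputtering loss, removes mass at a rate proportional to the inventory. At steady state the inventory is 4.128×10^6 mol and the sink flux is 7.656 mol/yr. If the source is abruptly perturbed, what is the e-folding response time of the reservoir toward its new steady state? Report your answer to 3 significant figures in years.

For a linear reservoir the response time equals the residence time τ = M/F.
τ = 4.128×10^6 / 7.656 = 539200 yr.

539000 yr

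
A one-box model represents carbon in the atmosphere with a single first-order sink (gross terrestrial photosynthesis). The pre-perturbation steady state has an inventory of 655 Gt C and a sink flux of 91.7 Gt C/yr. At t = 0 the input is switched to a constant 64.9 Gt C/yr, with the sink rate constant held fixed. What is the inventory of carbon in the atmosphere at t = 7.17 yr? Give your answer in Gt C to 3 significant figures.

τ = M₀/F₀ = 655/91.7 = 7.143 yr; rate constant k = 1/τ.
New steady state M_∞ = F₁/k = F₁·τ = 64.9 × 7.143 = 463.57 Gt C.
M(t) = M_∞ + (M₀ − M_∞)·e^(−t/τ); t/τ = 7.17/7.143 = 1.004, so e^(−t/τ) = 0.3665.
M(t) = 463.57 + 191.4 × 0.3665 = 533.73 Gt C.

534 Gt C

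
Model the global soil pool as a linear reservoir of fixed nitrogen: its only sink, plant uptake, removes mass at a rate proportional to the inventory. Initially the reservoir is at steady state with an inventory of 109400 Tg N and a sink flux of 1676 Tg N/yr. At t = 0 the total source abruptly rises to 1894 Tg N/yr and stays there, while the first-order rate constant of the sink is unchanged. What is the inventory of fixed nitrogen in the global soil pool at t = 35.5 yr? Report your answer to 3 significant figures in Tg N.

τ = M₀/F₀ = 109400/1676 = 65.27 yr; rate constant k = 1/τ.
New steady state M_∞ = F₁/k = F₁·τ = 1894 × 65.27 = 123630 Tg N.
M(t) = M_∞ + (M₀ − M_∞)·e^(−t/τ); t/τ = 35.5/65.27 = 0.5439, so e^(−t/τ) = 0.5805.
M(t) = 123630 − 14230 × 0.5805 = 115370 Tg N.

115000 Tg N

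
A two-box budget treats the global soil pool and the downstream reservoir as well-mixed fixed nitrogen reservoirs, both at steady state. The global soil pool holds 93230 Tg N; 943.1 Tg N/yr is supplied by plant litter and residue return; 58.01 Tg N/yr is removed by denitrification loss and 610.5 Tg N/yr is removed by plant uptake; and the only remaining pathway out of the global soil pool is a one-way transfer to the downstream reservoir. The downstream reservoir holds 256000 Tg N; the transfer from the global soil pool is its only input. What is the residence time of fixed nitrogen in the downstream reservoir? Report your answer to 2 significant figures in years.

930 yr

Balance the global soil pool: ΣF_in = 943.10 Tg N/yr.
Transfer to the downstream reservoir = ΣF_in − (58.01 + 610.5) = 274.59 Tg N/yr.
At steady state the output of the downstream reservoir equals its input, 274.59 Tg N/yr.
τ = M / F = 256000 / 274.59 = 932.3 yr.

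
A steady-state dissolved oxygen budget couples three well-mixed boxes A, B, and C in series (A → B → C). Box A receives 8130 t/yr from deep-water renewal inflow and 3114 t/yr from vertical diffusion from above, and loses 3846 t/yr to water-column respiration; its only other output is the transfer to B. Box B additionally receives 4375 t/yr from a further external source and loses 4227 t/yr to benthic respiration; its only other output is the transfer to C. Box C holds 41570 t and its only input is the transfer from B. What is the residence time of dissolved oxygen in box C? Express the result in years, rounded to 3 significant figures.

5.51 yr

Box A: F(A→B) = (8130 + 3114) − 3846 = 7398.0 t/yr.
Box B: F(B→C) = (7398.0 + 4375) − 4227 = 7546.0 t/yr.
Box C throughput = its input = 7546.0 t/yr; τ = 41570 / 7546.0 = 5.509 yr.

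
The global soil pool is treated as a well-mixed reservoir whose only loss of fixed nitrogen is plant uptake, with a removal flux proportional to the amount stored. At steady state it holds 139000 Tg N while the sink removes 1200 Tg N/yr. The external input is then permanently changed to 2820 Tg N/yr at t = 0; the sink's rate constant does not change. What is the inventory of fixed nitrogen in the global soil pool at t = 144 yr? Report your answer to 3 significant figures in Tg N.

Residence time τ = M₀/F₀ = 115.8 yr. The eventual steady state is M_∞ = M₀·(F₁/F₀) = 139000 × 2820/1200 = 326650 Tg N.
The anomaly ΔM(t) = M(t) − M_∞ decays as ΔM₀·e^(−t/τ) with ΔM₀ = 139000 − 326650 = −187600 Tg N.
At t = 144 yr, e^(−t/τ) = e^(−1.243) = 0.2885, so ΔM = −54130 Tg N and M = 326650 − 54130 = 272520 Tg N.

273000 Tg N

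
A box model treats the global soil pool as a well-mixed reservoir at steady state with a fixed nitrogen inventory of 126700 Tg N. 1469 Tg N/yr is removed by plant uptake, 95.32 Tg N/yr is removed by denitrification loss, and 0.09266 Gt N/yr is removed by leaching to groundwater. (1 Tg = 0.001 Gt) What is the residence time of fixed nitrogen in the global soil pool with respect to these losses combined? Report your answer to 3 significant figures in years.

Convert the leaching to groundwater flux: 0.09266 Gt N/yr = 92.66 Tg N/yr.
Total removal = 1469 + 95.32 + 92.66 = 1657.0 Tg N/yr.
τ = M / ΣF_out = 126700 / 1657.0 = 76.46 yr.

76.5 yr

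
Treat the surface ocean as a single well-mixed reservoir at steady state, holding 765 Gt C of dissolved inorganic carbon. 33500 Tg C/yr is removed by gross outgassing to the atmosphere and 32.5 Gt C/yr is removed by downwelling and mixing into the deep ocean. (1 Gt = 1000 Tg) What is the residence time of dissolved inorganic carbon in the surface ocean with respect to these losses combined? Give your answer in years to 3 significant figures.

Convert the gross outgassing to the atmosphere flux: 33500 Tg C/yr = 33.50 Gt C/yr.
Total removal = 33.50 + 32.50 = 66.000 Gt C/yr.
τ = M / ΣF_out = 765 / 66.000 = 11.59 yr.

11.6 yr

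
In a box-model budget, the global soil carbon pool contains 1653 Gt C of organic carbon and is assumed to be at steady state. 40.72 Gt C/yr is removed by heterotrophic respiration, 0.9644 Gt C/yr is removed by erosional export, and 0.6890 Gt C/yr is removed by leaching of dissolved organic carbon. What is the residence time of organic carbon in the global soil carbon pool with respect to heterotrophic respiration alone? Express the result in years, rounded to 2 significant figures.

41 yr

Residence time with respect to a single sink: τ = M / F_sink.
τ = 1653 / 40.72 = 40.59 yr.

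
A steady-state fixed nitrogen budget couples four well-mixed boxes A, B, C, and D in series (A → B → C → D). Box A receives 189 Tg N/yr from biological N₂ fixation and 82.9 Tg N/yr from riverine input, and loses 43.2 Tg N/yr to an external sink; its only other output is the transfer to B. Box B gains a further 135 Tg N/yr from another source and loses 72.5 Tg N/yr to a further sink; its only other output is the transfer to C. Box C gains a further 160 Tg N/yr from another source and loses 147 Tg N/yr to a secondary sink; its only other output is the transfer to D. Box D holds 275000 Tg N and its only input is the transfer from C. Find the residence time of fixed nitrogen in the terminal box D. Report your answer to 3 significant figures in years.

904 yr

Box A: F(A→B) = (189 + 82.9) − 43.2 = 228.70 Tg N/yr.
Box B: F(B→C) = (228.70 + 135) − 72.5 = 291.20 Tg N/yr.
Box C: F(C→D) = (291.20 + 160) − 147 = 304.20 Tg N/yr.
Box D throughput = its input = 304.20 Tg N/yr; τ = 275000 / 304.20 = 904.0 yr.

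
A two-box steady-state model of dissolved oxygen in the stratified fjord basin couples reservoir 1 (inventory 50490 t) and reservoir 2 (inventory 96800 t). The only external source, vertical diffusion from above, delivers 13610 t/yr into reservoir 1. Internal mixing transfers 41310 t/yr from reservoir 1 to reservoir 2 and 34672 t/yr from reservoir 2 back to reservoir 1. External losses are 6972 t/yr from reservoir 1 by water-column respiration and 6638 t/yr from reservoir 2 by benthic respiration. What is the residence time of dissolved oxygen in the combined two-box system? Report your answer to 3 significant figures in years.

Residence time in the combined system uses the total inventory and the total *external* removal — internal exchanges between the two boxes cancel.
M_total = 50490 + 96800 = 147290 t.
ΣF_external_out = 6972 + 6638 = 13610 t/yr.
τ = M_total / ΣF_ext = 147290 / 13610 = 10.82 yr.

10.8 yr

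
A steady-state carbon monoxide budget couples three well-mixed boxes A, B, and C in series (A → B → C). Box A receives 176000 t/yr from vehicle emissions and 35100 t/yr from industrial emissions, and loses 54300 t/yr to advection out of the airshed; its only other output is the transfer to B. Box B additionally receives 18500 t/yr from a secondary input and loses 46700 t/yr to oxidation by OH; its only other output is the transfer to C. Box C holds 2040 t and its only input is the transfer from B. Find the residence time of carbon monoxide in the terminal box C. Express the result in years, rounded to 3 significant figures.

Box A: F(A→B) = (176000 + 35100) − 54300 = 156800 t/yr.
Box B: F(B→C) = (156800 + 18500) − 46700 = 128600 t/yr.
Box C throughput = its input = 128600 t/yr; τ = 2040 / 128600 = 0.01586 yr.

0.0159 yr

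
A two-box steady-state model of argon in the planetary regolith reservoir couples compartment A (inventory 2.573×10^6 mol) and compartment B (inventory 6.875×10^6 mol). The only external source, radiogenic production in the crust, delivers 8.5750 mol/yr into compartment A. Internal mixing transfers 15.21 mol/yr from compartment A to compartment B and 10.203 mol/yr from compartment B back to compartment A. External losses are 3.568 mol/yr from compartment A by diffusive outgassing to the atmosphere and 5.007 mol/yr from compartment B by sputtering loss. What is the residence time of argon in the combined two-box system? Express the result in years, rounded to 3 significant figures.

Residence time in the combined system uses the total inventory and the total *external* removal — internal exchanges between the two boxes cancel.
M_total = 2.573×10^6 + 6.875×10^6 = 9.4480×10^6 mol.
ΣF_external_out = 3.568 + 5.007 = 8.5750 mol/yr.
τ = M_total / ΣF_ext = 9.4480×10^6 / 8.5750 = 1.102×10^6 yr.

1.10×10^6 yr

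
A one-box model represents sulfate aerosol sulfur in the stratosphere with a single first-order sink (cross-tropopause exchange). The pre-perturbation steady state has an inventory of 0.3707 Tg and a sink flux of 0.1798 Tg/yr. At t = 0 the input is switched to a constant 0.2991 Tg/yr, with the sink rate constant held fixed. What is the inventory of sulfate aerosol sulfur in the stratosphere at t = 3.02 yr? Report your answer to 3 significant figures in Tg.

Residence time τ = M₀/F₀ = 2.062 yr. The eventual steady state is M_∞ = M₀·(F₁/F₀) = 0.3707 × 0.2991/0.1798 = 0.61667 Tg.
The anomaly ΔM(t) = M(t) − M_∞ decays as ΔM₀·e^(−t/τ) with ΔM₀ = 0.3707 − 0.61667 = −0.2460 Tg.
At t = 3.02 yr, e^(−t/τ) = e^(−1.465) = 0.2311, so ΔM = −0.05685 Tg and M = 0.61667 − 0.05685 = 0.55982 Tg.

0.560 Tg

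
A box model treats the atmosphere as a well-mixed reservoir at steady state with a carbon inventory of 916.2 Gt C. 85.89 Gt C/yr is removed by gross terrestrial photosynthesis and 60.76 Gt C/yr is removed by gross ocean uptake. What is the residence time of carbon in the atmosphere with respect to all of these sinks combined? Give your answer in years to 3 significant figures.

6.25 yr

Total removal flux = 85.89 + 60.76 = 146.65 Gt C/yr.
τ = M / ΣF_out = 916.2 / 146.65 = 6.248 yr.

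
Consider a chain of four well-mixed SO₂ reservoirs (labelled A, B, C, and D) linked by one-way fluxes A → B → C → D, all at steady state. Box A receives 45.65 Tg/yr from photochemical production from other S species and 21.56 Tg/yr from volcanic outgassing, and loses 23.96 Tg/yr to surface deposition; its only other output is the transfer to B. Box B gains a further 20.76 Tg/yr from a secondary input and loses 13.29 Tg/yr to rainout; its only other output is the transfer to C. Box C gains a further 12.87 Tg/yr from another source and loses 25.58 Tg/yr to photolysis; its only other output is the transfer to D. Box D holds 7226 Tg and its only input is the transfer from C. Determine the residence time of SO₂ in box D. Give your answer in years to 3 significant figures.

Box A: F(A→B) = (45.65 + 21.56) − 23.96 = 43.250 Tg/yr.
Box B: F(B→C) = (43.250 + 20.76) − 13.29 = 50.720 Tg/yr.
Box C: F(C→D) = (50.720 + 12.87) − 25.58 = 38.010 Tg/yr.
Box D throughput = its input = 38.010 Tg/yr; τ = 7226 / 38.010 = 190.1 yr.

190 yr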